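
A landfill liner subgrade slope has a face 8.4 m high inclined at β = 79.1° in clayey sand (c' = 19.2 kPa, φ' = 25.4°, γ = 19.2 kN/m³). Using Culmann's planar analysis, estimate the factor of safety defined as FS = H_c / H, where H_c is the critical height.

FS = 1.04

H_c = (4c'/γ) · sinβ cosφ' / [1 − cos(β − φ')]
    = (4·19.2/19.2) · sin79.1°·cos25.4° / [1 − cos53.7°]
    = 4.000 · 0.8870 / 0.4080 = 8.70 m
FS = H_c / H = 8.70 / 8.4 = 1.035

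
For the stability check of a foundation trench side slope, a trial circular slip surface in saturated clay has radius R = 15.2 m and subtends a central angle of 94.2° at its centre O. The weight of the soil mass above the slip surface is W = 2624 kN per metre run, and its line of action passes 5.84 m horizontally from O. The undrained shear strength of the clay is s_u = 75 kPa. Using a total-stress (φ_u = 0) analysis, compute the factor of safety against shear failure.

Taking moments about the centre O, the resisting moment is provided by the undrained shear strength acting along the arc:
Arc length L_a = R·θ = 15.2·(94.2°·π/180) = 15.2·1.6441 = 24.99 m
M_R = s_u·L_a·R = 75·24.99·15.2 = 28489.0 kN·m/m
M_D = W·d = 2624·5.84 = 15324.2 kN·m/m
FS = M_R / M_D = 28489.0 / 15324.2 = 1.859

FS = 1.86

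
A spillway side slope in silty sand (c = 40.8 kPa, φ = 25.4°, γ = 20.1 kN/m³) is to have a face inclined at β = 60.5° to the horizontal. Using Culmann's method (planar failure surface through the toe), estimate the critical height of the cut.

Culmann's analysis gives the critical failure plane at α_cr = (β + φ)/2 = (60.5 + 25.4)/2 = 43.0°, and the critical height
H_c = (4c/γ) · sinβ cosφ / [1 − cos(β − φ)]
    = (4·40.8/20.1) · sin60.5°·cos25.4° / [1 − cos(35.1°)]
    = 8.119 · 0.8704·0.9033 / [1 − 0.8181]
    = 8.119 · 0.7862 / 0.1819
    = 35.10 m

H_c = 35.10 m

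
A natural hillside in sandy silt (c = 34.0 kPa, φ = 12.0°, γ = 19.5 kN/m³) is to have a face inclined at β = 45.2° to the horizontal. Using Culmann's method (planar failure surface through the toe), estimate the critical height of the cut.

Culmann's analysis gives the critical failure plane at α_cr = (β + φ)/2 = (45.2 + 12.0)/2 = 28.6°, and the critical height
H_c = (4c/γ) · sinβ cosφ / [1 − cos(β − φ)]
    = (4·34.0/19.5) · sin45.2°·cos12.0° / [1 − cos(33.2°)]
    = 6.974 · 0.7096·0.9781 / [1 − 0.8368]
    = 6.974 · 0.6941 / 0.1632
    = 29.65 m

H_c = 29.65 m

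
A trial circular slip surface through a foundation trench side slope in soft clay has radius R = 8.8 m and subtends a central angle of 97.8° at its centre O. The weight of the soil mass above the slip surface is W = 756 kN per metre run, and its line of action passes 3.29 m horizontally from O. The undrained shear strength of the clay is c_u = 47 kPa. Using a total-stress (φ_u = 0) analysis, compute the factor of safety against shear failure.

Taking moments about the centre O, the resisting moment is provided by the undrained shear strength acting along the arc:
Arc length L_a = R·θ = 8.8·(97.8°·π/180) = 8.8·1.7069 = 15.02 m
M_R = c_u·L_a·R = 47·15.02·8.8 = 6212.7 kN·m/m
M_D = W·d = 756·3.29 = 2487.2 kN·m/m
FS = M_R / M_D = 6212.7 / 2487.2 = 2.498

FS = 2.50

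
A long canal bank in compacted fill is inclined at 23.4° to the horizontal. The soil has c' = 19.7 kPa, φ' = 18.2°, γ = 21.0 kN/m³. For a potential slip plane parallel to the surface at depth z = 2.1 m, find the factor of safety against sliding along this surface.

For an infinite slope with a slip plane parallel to the surface (no pore pressure): FS = [c' + γz cos²β tanφ'] / [γz sinβ cosβ].
γz = 21.0·2.1 = 44.10 kN/m²
Numerator = 19.7 + 44.10·cos²23.4°·tan18.2° = 19.7 + 44.10·0.8423·0.3288 = 31.912 kPa
Denominator = 44.10·sin23.4°·cos23.4° = 44.10·0.3971·0.9178 = 16.074 kPa
FS = 31.912 / 16.074 = 1.985

FS = 1.99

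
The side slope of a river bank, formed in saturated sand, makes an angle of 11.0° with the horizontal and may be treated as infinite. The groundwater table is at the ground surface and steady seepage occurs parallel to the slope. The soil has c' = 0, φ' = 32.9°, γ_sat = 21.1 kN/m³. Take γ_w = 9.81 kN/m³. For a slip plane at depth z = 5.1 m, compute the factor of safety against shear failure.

FS = 1.78

With seepage parallel to the slope and the water table at the surface, the effective normal stress on the slip plane uses the buoyant unit weight γ' = γ_sat − γ_w while the driving shear stress uses γ_sat:
FS = [c' + γ' z cos²β tanφ'] / [γ_sat z sinβ cosβ]
(For c' = 0 this reduces to FS = (γ'/γ_sat)·tanφ'/tanβ.)
γ' = 21.1 − 9.81 = 11.29 kN/m³
Numerator = 0.0 + 11.29·5.1·cos²11.0°·tan32.9° = 0.0 + 11.29·5.1·0.9636·0.6469 = 35.893 kPa
Denominator = 21.1·5.1·sin11.0°·cos11.0° = 21.1·5.1·0.1908·0.9816 = 20.156 kPa
FS = 35.893 / 20.156 = 1.781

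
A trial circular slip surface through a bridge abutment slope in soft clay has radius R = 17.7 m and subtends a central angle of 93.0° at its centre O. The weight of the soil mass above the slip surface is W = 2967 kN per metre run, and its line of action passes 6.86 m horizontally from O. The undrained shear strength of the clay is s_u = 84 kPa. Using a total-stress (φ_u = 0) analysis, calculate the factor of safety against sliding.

FS = 2.10

Taking moments about the centre O, the resisting moment is provided by the undrained shear strength acting along the arc:
Arc length L_a = R·θ = 17.7·(93.0°·π/180) = 17.7·1.6232 = 28.73 m
M_R = s_u·L_a·R = 84·28.73·17.7 = 42715.6 kN·m/m
M_D = W·d = 2967·6.86 = 20353.6 kN·m/m
FS = M_R / M_D = 42715.6 / 20353.6 = 2.099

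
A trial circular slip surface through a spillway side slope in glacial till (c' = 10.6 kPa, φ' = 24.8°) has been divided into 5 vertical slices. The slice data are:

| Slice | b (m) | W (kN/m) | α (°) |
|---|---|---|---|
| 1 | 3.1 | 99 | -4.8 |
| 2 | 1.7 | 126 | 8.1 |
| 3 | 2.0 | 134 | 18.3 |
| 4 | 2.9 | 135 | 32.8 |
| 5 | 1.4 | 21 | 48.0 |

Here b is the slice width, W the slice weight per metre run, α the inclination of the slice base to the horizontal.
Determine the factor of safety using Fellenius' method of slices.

Ordinary method of slices: FS = Σ[c'·Δl_i + (W_i cosα_i)·tanφ'] / Σ W_i sinα_i, with Δl_i = b_i / cosα_i.
Slice 1: Δl = 3.1/cos(-4.8°) = 3.111 m; N'_1 = 99·cos(-4.8°) = 98.7; c'Δl = 32.98; W sinα = -8.3
Slice 2: Δl = 1.7/cos8.1° = 1.717 m; N'_2 = 126·cos8.1° = 124.7; c'Δl = 18.20; W sinα = 17.8
Slice 3: Δl = 2.0/cos18.3° = 2.107 m; N'_3 = 134·cos18.3° = 127.2; c'Δl = 22.33; W sinα = 42.1
Slice 4: Δl = 2.9/cos32.8° = 3.450 m; N'_4 = 135·cos32.8° = 113.5; c'Δl = 36.57; W sinα = 73.1
Slice 5: Δl = 1.4/cos48.0° = 2.092 m; N'_5 = 21·cos48.0° = 14.1; c'Δl = 22.18; W sinα = 15.6
Σc'Δl = 132.3 kN/m; ΣN' = 478.1 kN/m; ΣW sinα = 140.3 kN/m
Resisting = 132.3 + 478.1·tan24.8° = 132.3 + 220.9 = 353.2 kN/m
FS = 353.2 / 140.3 = 2.518

FS = 2.52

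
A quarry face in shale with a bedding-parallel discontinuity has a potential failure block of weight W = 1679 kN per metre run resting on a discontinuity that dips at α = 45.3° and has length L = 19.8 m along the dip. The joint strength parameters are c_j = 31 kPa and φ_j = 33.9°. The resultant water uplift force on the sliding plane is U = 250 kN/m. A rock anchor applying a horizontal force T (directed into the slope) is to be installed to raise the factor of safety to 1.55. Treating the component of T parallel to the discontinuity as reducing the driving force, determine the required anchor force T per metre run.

T = 389 kN/m

Resolving forces along and normal to the sliding plane, with the horizontal anchor force T adding T·sinα to the effective normal force and T·cosα acting up the plane against the driving force:
FS = [c_jL + (W cosα − U + T sinα) tanφ_j] / [W sinα − T cosα]
Without the anchor: N' = 931.0 kN/m, driving T_d = 1193.4 kN/m, resisting R = 31·19.8 + 931.0·tan33.9° = 1239.4 kN/m, FS = 1.04.
Setting FS = 1.55 and solving for T:
1.55·(1193.4 − T cos45.3°) = 1239.4 + T sin45.3°·tan33.9°
T·(sin45.3°·tan33.9° + 1.55·cos45.3°) = 1.55·1193.4 − 1239.4
T·(0.7108·0.6720 + 1.55·0.7034) = 1849.8 − 1239.4 = 610.4
T·1.5679 = 610.4
T = 389.3 kN/m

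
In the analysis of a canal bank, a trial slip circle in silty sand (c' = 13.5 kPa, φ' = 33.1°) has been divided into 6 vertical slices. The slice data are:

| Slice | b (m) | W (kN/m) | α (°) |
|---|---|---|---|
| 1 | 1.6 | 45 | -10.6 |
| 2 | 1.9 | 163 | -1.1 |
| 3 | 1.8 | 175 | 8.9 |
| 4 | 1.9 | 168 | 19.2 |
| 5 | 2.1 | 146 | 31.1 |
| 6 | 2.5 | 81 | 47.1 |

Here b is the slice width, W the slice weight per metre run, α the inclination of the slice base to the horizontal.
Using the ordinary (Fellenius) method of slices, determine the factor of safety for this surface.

Ordinary method of slices: FS = Σ[c'·Δl_i + (W_i cosα_i)·tanφ'] / Σ W_i sinα_i, with Δl_i = b_i / cosα_i.
Slice 1: Δl = 1.6/cos(-10.6°) = 1.628 m; N'_1 = 45·cos(-10.6°) = 44.2; c'Δl = 21.97; W sinα = -8.3
Slice 2: Δl = 1.9/cos(-1.1°) = 1.900 m; N'_2 = 163·cos(-1.1°) = 163.0; c'Δl = 25.65; W sinα = -3.1
Slice 3: Δl = 1.8/cos8.9° = 1.822 m; N'_3 = 175·cos8.9° = 172.9; c'Δl = 24.60; W sinα = 27.1
Slice 4: Δl = 1.9/cos19.2° = 2.012 m; N'_4 = 168·cos19.2° = 158.7; c'Δl = 27.16; W sinα = 55.2
Slice 5: Δl = 2.1/cos31.1° = 2.453 m; N'_5 = 146·cos31.1° = 125.0; c'Δl = 33.11; W sinα = 75.4
Slice 6: Δl = 2.5/cos47.1° = 3.673 m; N'_6 = 81·cos47.1° = 55.1; c'Δl = 49.58; W sinα = 59.3
Σc'Δl = 182.1 kN/m; ΣN' = 718.9 kN/m; ΣW sinα = 205.7 kN/m
Resisting = 182.1 + 718.9·tan33.1° = 182.1 + 468.6 = 650.7 kN/m
FS = 650.7 / 205.7 = 3.164

FS = 3.16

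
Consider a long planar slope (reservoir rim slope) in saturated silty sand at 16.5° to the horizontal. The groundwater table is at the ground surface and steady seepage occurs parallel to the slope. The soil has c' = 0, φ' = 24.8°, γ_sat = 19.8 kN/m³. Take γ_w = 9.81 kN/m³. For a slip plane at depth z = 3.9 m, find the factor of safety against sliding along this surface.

FS = 0.79

With seepage parallel to the slope and the water table at the surface, the effective normal stress on the slip plane uses the buoyant unit weight γ' = γ_sat − γ_w while the driving shear stress uses γ_sat:
FS = [c' + γ' z cos²β tanφ'] / [γ_sat z sinβ cosβ]
(For c' = 0 this reduces to FS = (γ'/γ_sat)·tanφ'/tanβ.)
γ' = 19.8 − 9.81 = 9.99 kN/m³
Numerator = 0.0 + 9.99·3.9·cos²16.5°·tan24.8° = 0.0 + 9.99·3.9·0.9193·0.4621 = 16.550 kPa
Denominator = 19.8·3.9·sin16.5°·cos16.5° = 19.8·3.9·0.2840·0.9588 = 21.029 kPa
FS = 16.550 / 21.029 = 0.787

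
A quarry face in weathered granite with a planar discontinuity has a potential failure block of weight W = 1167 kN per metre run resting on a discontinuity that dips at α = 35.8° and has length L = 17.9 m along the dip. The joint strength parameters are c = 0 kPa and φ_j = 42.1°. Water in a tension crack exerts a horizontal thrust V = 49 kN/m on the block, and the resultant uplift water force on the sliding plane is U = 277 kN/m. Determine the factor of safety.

FS = 0.80

Resolving the block weight along and normal to the plane and applying the Mohr–Coulomb strength on the joint:
N' = W cosα − U − V sinα = 1167·cos35.8° − 277 − 49·sin35.8° = 640.8 kN/m
Driving force T = W sinα + V cosα = 1167·sin35.8° + 49·cos35.8° = 722.4 kN/m
Resisting force R = c·L + N'·tanφ_j = 0·17.9 + 640.8·tan42.1° = 0.0 + 579.1 = 579.1 kN/m
FS = R / T = 579.1 / 722.4 = 0.802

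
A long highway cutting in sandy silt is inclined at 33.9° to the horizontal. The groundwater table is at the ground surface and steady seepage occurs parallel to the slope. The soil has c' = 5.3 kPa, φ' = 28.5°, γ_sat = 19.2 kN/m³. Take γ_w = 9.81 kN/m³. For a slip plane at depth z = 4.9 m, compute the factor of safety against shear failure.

FS = 0.52

With seepage parallel to the slope and the water table at the surface, the effective normal stress on the slip plane uses the buoyant unit weight γ' = γ_sat − γ_w while the driving shear stress uses γ_sat:
FS = [c' + γ' z cos²β tanφ'] / [γ_sat z sinβ cosβ]
γ' = 19.2 − 9.81 = 9.39 kN/m³
Numerator = 5.3 + 9.39·4.9·cos²33.9°·tan28.5° = 5.3 + 9.39·4.9·0.6889·0.5430 = 22.511 kPa
Denominator = 19.2·4.9·sin33.9°·cos33.9° = 19.2·4.9·0.5577·0.8300 = 43.553 kPa
FS = 22.511 / 43.553 = 0.517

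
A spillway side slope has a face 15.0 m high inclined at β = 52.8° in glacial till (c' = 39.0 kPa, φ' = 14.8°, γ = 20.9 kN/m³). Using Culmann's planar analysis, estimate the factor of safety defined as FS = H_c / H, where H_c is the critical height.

H_c = (4c'/γ) · sinβ cosφ' / [1 − cos(β − φ')]
    = (4·39.0/20.9) · sin52.8°·cos14.8° / [1 − cos38.0°]
    = 7.464 · 0.7701 / 0.2120 = 27.12 m
FS = H_c / H = 27.12 / 15.0 = 1.808

FS = 1.81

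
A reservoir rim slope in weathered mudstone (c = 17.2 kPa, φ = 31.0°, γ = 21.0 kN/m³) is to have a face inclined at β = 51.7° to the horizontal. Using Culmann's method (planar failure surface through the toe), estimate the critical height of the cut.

H_c = 34.14 m

Culmann's analysis gives the critical failure plane at α_cr = (β + φ)/2 = (51.7 + 31.0)/2 = 41.4°, and the critical height
H_c = (4c/γ) · sinβ cosφ / [1 − cos(β − φ)]
    = (4·17.2/21.0) · sin51.7°·cos31.0° / [1 − cos(20.7°)]
    = 3.276 · 0.7848·0.8572 / [1 − 0.9354]
    = 3.276 · 0.6727 / 0.0646
    = 34.14 m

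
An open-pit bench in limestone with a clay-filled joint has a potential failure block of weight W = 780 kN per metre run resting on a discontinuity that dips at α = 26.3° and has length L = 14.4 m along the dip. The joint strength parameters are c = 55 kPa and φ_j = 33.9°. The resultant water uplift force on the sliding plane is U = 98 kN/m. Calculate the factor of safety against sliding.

Resolving the block weight along and normal to the plane and applying the Mohr–Coulomb strength on the joint:
N' = W cosα − U = 780·cos26.3° − 98 = 601.3 kN/m
Driving force T = W sinα = 780·sin26.3° = 345.6 kN/m
Resisting force R = c·L + N'·tanφ_j = 55·14.4 + 601.3·tan33.9° = 792.0 + 404.0 = 1196.0 kN/m
FS = R / T = 1196.0 / 345.6 = 3.461

FS = 3.46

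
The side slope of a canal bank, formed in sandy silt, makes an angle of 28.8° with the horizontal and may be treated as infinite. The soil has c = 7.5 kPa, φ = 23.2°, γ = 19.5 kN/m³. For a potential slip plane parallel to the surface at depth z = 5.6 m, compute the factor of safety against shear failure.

FS = 0.94

For an infinite slope with a slip plane parallel to the surface (no pore pressure): FS = [c + γz cos²β tanφ] / [γz sinβ cosβ].
γz = 19.5·5.6 = 109.20 kN/m²
Numerator = 7.5 + 109.20·cos²28.8°·tan23.2° = 7.5 + 109.20·0.7679·0.4286 = 43.441 kPa
Denominator = 109.20·sin28.8°·cos28.8° = 109.20·0.4818·0.8763 = 46.100 kPa
FS = 43.441 / 46.100 = 0.942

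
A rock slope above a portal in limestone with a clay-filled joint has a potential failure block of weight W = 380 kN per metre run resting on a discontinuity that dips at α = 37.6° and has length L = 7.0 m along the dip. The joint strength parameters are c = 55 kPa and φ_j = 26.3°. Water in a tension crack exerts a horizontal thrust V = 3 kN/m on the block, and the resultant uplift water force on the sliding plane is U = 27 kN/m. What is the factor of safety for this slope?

Resolving the block weight along and normal to the plane and applying the Mohr–Coulomb strength on the joint:
N' = W cosα − U − V sinα = 380·cos37.6° − 27 − 3·sin37.6° = 272.2 kN/m
Driving force T = W sinα + V cosα = 380·sin37.6° + 3·cos37.6° = 234.2 kN/m
Resisting force R = c·L + N'·tanφ_j = 55·7.0 + 272.2·tan26.3° = 385.0 + 134.5 = 519.5 kN/m
FS = R / T = 519.5 / 234.2 = 2.218

FS = 2.22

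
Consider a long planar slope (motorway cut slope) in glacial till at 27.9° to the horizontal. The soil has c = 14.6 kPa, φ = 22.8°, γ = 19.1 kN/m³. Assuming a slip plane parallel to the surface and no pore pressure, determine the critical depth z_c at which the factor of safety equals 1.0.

z_c = 8.97 m

Setting FS = 1.00 in FS = [c + γz cos²β tanφ] / [γz sinβ cosβ] and solving for z:
z = c / [γ cosβ (FS·sinβ − cosβ·tanφ)]
  = 14.6 / [19.1·cos27.9°·(1.00·sin27.9° − cos27.9°·tan22.8°)]
  = 14.6 / [19.1·0.8838·(1.00·0.4679 − 0.8838·0.4204)]
  = 14.6 / 1.6277 = 8.970 m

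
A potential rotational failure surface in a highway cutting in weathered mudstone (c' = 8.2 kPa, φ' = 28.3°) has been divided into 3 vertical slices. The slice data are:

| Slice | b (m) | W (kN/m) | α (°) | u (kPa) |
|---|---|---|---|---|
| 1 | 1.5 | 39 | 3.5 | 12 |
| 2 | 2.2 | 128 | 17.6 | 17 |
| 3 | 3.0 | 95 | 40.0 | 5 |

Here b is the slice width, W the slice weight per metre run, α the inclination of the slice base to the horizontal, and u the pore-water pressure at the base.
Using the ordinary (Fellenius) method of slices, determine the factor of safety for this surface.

Ordinary method of slices: FS = Σ[c'·Δl_i + (W_i cosα_i − u_i·Δl_i)·tanφ'] / Σ W_i sinα_i, with Δl_i = b_i / cosα_i.
Slice 1: Δl = 1.5/cos3.5° = 1.503 m; N'_1 = 39·cos3.5° − 12·1.503 = 20.9; c'Δl = 12.32; W sinα = 2.4
Slice 2: Δl = 2.2/cos17.6° = 2.308 m; N'_2 = 128·cos17.6° − 17·2.308 = 82.8; c'Δl = 18.93; W sinα = 38.7
Slice 3: Δl = 3.0/cos40.0° = 3.916 m; N'_3 = 95·cos40.0° − 5·3.916 = 53.2; c'Δl = 32.11; W sinα = 61.1
Σc'Δl = 63.4 kN/m; ΣN' = 156.9 kN/m; ΣW sinα = 102.1 kN/m
Resisting = 63.4 + 156.9·tan28.3° = 63.4 + 84.5 = 147.8 kN/m
FS = 147.8 / 102.1 = 1.447

FS = 1.45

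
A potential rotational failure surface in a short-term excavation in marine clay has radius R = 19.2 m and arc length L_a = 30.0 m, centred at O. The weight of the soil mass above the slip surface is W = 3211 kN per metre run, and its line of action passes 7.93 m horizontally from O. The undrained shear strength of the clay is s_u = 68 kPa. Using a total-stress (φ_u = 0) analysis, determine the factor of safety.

FS = 1.54

Taking moments about the centre O, the resisting moment is provided by the undrained shear strength acting along the arc:
M_R = s_u·L_a·R = 68·30.00·19.2 = 39168.0 kN·m/m
M_D = W·d = 3211·7.93 = 25463.2 kN·m/m
FS = M_R / M_D = 39168.0 / 25463.2 = 1.538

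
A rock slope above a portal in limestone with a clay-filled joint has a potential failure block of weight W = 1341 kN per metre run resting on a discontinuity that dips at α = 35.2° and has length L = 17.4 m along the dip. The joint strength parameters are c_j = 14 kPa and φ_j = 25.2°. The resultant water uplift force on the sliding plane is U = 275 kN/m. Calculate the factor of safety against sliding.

FS = 0.81

Resolving the block weight along and normal to the plane and applying the Mohr–Coulomb strength on the joint:
N' = W cosα − U = 1341·cos35.2° − 275 = 820.8 kN/m
Driving force T = W sinα = 1341·sin35.2° = 773.0 kN/m
Resisting force R = c_j·L + N'·tanφ_j = 14·17.4 + 820.8·tan25.2° = 243.6 + 386.2 = 629.8 kN/m
FS = R / T = 629.8 / 773.0 = 0.815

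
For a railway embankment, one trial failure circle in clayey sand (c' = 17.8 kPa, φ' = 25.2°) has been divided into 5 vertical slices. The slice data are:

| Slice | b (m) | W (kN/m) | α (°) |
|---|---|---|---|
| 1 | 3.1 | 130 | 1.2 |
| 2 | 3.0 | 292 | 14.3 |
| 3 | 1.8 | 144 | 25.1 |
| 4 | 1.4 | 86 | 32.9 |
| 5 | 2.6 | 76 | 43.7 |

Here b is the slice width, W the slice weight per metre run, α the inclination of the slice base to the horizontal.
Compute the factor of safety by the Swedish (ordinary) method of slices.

Ordinary method of slices: FS = Σ[c'·Δl_i + (W_i cosα_i)·tanφ'] / Σ W_i sinα_i, with Δl_i = b_i / cosα_i.
Slice 1: Δl = 3.1/cos1.2° = 3.101 m; N'_1 = 130·cos1.2° = 130.0; c'Δl = 55.19; W sinα = 2.7
Slice 2: Δl = 3.0/cos14.3° = 3.096 m; N'_2 = 292·cos14.3° = 283.0; c'Δl = 55.11; W sinα = 72.1
Slice 3: Δl = 1.8/cos25.1° = 1.988 m; N'_3 = 144·cos25.1° = 130.4; c'Δl = 35.38; W sinα = 61.1
Slice 4: Δl = 1.4/cos32.9° = 1.667 m; N'_4 = 86·cos32.9° = 72.2; c'Δl = 29.68; W sinα = 46.7
Slice 5: Δl = 2.6/cos43.7° = 3.596 m; N'_5 = 76·cos43.7° = 54.9; c'Δl = 64.01; W sinα = 52.5
Σc'Δl = 239.4 kN/m; ΣN' = 670.5 kN/m; ΣW sinα = 235.2 kN/m
Resisting = 239.4 + 670.5·tan25.2° = 239.4 + 315.5 = 554.9 kN/m
FS = 554.9 / 235.2 = 2.360

FS = 2.36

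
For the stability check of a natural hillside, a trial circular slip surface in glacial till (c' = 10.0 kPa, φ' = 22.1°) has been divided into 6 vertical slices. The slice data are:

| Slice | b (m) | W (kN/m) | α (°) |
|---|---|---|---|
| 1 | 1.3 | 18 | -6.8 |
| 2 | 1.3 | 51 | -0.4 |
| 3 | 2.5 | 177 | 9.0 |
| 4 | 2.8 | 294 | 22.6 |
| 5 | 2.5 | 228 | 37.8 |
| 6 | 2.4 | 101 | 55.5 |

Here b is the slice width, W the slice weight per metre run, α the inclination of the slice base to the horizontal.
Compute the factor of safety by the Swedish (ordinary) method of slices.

Ordinary method of slices: FS = Σ[c'·Δl_i + (W_i cosα_i)·tanφ'] / Σ W_i sinα_i, with Δl_i = b_i / cosα_i.
Slice 1: Δl = 1.3/cos(-6.8°) = 1.309 m; N'_1 = 18·cos(-6.8°) = 17.9; c'Δl = 13.09; W sinα = -2.1
Slice 2: Δl = 1.3/cos(-0.4°) = 1.300 m; N'_2 = 51·cos(-0.4°) = 51.0; c'Δl = 13.00; W sinα = -0.4
Slice 3: Δl = 2.5/cos9.0° = 2.531 m; N'_3 = 177·cos9.0° = 174.8; c'Δl = 25.31; W sinα = 27.7
Slice 4: Δl = 2.8/cos22.6° = 3.033 m; N'_4 = 294·cos22.6° = 271.4; c'Δl = 30.33; W sinα = 113.0
Slice 5: Δl = 2.5/cos37.8° = 3.164 m; N'_5 = 228·cos37.8° = 180.2; c'Δl = 31.64; W sinα = 139.7
Slice 6: Δl = 2.4/cos55.5° = 4.237 m; N'_6 = 101·cos55.5° = 57.2; c'Δl = 42.37; W sinα = 83.2
Σc'Δl = 155.7 kN/m; ΣN' = 752.5 kN/m; ΣW sinα = 361.2 kN/m
Resisting = 155.7 + 752.5·tan22.1° = 155.7 + 305.6 = 461.3 kN/m
FS = 461.3 / 361.2 = 1.277

FS = 1.28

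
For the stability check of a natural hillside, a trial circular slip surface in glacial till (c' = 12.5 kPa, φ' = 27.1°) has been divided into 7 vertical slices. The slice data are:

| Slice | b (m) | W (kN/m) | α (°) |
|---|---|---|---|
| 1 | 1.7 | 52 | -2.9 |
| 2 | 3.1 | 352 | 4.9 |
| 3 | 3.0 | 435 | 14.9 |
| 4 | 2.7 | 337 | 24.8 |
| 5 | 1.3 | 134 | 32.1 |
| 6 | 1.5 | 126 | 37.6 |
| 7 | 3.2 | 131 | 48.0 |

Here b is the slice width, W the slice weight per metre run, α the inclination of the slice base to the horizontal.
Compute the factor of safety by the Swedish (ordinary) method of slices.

Ordinary method of slices: FS = Σ[c'·Δl_i + (W_i cosα_i)·tanφ'] / Σ W_i sinα_i, with Δl_i = b_i / cosα_i.
Slice 1: Δl = 1.7/cos(-2.9°) = 1.702 m; N'_1 = 52·cos(-2.9°) = 51.9; c'Δl = 21.28; W sinα = -2.6
Slice 2: Δl = 3.1/cos4.9° = 3.111 m; N'_2 = 352·cos4.9° = 350.7; c'Δl = 38.89; W sinα = 30.1
Slice 3: Δl = 3.0/cos14.9° = 3.104 m; N'_3 = 435·cos14.9° = 420.4; c'Δl = 38.80; W sinα = 111.9
Slice 4: Δl = 2.7/cos24.8° = 2.974 m; N'_4 = 337·cos24.8° = 305.9; c'Δl = 37.18; W sinα = 141.4
Slice 5: Δl = 1.3/cos32.1° = 1.535 m; N'_5 = 134·cos32.1° = 113.5; c'Δl = 19.18; W sinα = 71.2
Slice 6: Δl = 1.5/cos37.6° = 1.893 m; N'_6 = 126·cos37.6° = 99.8; c'Δl = 23.67; W sinα = 76.9
Slice 7: Δl = 3.2/cos48.0° = 4.782 m; N'_7 = 131·cos48.0° = 87.7; c'Δl = 59.78; W sinα = 97.4
Σc'Δl = 238.8 kN/m; ΣN' = 1429.9 kN/m; ΣW sinα = 526.1 kN/m
Resisting = 238.8 + 1429.9·tan27.1° = 238.8 + 731.7 = 970.5 kN/m
FS = 970.5 / 526.1 = 1.845

FS = 1.84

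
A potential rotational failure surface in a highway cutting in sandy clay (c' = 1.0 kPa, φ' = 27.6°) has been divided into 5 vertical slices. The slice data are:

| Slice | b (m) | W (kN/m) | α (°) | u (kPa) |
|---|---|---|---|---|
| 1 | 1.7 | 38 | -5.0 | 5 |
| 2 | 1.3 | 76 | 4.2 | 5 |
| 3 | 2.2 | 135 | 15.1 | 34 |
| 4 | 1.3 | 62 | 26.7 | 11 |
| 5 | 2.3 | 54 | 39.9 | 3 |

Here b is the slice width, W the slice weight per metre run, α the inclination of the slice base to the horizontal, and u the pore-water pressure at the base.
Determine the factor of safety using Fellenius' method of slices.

Ordinary method of slices: FS = Σ[c'·Δl_i + (W_i cosα_i − u_i·Δl_i)·tanφ'] / Σ W_i sinα_i, with Δl_i = b_i / cosα_i.
Slice 1: Δl = 1.7/cos(-5.0°) = 1.706 m; N'_1 = 38·cos(-5.0°) − 5·1.706 = 29.3; c'Δl = 1.71; W sinα = -3.3
Slice 2: Δl = 1.3/cos4.2° = 1.304 m; N'_2 = 76·cos4.2° − 5·1.304 = 69.3; c'Δl = 1.30; W sinα = 5.6
Slice 3: Δl = 2.2/cos15.1° = 2.279 m; N'_3 = 135·cos15.1° − 34·2.279 = 52.9; c'Δl = 2.28; W sinα = 35.2
Slice 4: Δl = 1.3/cos26.7° = 1.455 m; N'_4 = 62·cos26.7° − 11·1.455 = 39.4; c'Δl = 1.46; W sinα = 27.9
Slice 5: Δl = 2.3/cos39.9° = 2.998 m; N'_5 = 54·cos39.9° − 3·2.998 = 32.4; c'Δl = 3.00; W sinα = 34.6
Σc'Δl = 9.7 kN/m; ΣN' = 223.3 kN/m; ΣW sinα = 99.9 kN/m
Resisting = 9.7 + 223.3·tan27.6° = 9.7 + 116.7 = 126.5 kN/m
FS = 126.5 / 99.9 = 1.266

FS = 1.27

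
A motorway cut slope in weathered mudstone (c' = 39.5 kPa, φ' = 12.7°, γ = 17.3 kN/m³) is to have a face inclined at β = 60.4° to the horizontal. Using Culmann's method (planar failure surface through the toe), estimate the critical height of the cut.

H_c = 23.69 m

Culmann's analysis gives the critical failure plane at α_cr = (β + φ')/2 = (60.4 + 12.7)/2 = 36.5°, and the critical height
H_c = (4c'/γ) · sinβ cosφ' / [1 − cos(β − φ')]
    = (4·39.5/17.3) · sin60.4°·cos12.7° / [1 − cos(47.7°)]
    = 9.133 · 0.8695·0.9755 / [1 − 0.6730]
    = 9.133 · 0.8482 / 0.3270
    = 23.69 m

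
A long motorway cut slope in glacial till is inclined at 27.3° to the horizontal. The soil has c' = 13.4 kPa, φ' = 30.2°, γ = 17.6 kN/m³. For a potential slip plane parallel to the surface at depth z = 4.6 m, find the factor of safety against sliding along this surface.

FS = 1.53

For an infinite slope with a slip plane parallel to the surface (no pore pressure): FS = [c' + γz cos²β tanφ'] / [γz sinβ cosβ].
γz = 17.6·4.6 = 80.96 kN/m²
Numerator = 13.4 + 80.96·cos²27.3°·tan30.2° = 13.4 + 80.96·0.7896·0.5820 = 50.608 kPa
Denominator = 80.96·sin27.3°·cos27.3° = 80.96·0.4586·0.8886 = 32.996 kPa
FS = 50.608 / 32.996 = 1.534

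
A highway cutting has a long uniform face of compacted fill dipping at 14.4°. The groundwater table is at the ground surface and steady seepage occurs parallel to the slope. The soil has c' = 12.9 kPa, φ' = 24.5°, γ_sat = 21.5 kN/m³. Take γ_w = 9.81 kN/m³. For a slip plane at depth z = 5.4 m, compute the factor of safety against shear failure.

FS = 1.43

With seepage parallel to the slope and the water table at the surface, the effective normal stress on the slip plane uses the buoyant unit weight γ' = γ_sat − γ_w while the driving shear stress uses γ_sat:
FS = [c' + γ' z cos²β tanφ'] / [γ_sat z sinβ cosβ]
γ' = 21.5 − 9.81 = 11.69 kN/m³
Numerator = 12.9 + 11.69·5.4·cos²14.4°·tan24.5° = 12.9 + 11.69·5.4·0.9382·0.4557 = 39.889 kPa
Denominator = 21.5·5.4·sin14.4°·cos14.4° = 21.5·5.4·0.2487·0.9686 = 27.966 kPa
FS = 39.889 / 27.966 = 1.426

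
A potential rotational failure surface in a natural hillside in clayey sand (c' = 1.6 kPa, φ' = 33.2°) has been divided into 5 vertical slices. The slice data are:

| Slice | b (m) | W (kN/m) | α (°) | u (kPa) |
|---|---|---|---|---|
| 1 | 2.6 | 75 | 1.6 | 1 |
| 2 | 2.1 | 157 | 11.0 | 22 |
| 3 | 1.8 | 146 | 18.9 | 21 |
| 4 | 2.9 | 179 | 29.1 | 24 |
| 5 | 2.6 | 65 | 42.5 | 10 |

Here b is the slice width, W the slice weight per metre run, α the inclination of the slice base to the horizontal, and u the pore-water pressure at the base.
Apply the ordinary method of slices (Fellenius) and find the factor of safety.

FS = 1.24

Ordinary method of slices: FS = Σ[c'·Δl_i + (W_i cosα_i − u_i·Δl_i)·tanφ'] / Σ W_i sinα_i, with Δl_i = b_i / cosα_i.
Slice 1: Δl = 2.6/cos1.6° = 2.601 m; N'_1 = 75·cos1.6° − 1·2.601 = 72.4; c'Δl = 4.16; W sinα = 2.1
Slice 2: Δl = 2.1/cos11.0° = 2.139 m; N'_2 = 157·cos11.0° − 22·2.139 = 107.1; c'Δl = 3.42; W sinα = 30.0
Slice 3: Δl = 1.8/cos18.9° = 1.903 m; N'_3 = 146·cos18.9° − 21·1.903 = 98.2; c'Δl = 3.04; W sinα = 47.3
Slice 4: Δl = 2.9/cos29.1° = 3.319 m; N'_4 = 179·cos29.1° − 24·3.319 = 76.8; c'Δl = 5.31; W sinα = 87.1
Slice 5: Δl = 2.6/cos42.5° = 3.526 m; N'_5 = 65·cos42.5° − 10·3.526 = 12.7; c'Δl = 5.64; W sinα = 43.9
Σc'Δl = 21.6 kN/m; ΣN' = 367.0 kN/m; ΣW sinα = 210.3 kN/m
Resisting = 21.6 + 367.0·tan33.2° = 21.6 + 240.2 = 261.7 kN/m
FS = 261.7 / 210.3 = 1.245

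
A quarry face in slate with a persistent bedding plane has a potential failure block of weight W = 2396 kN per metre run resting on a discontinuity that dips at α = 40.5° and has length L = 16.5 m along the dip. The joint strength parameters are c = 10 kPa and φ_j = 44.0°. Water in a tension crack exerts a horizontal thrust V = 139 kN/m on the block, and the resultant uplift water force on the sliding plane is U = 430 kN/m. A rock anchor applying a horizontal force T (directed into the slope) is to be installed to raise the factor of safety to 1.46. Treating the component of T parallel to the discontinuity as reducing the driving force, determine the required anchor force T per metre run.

T = 578 kN/m

Resolving forces along and normal to the sliding plane, with the horizontal anchor force T adding T·sinα to the effective normal force and T·cosα acting up the plane against the driving force:
FS = [cL + (W cosα − U − V sinα + T sinα) tanφ_j] / [W sinα + V cosα − T cosα]
Without the anchor: N' = 1301.7 kN/m, driving T_d = 1661.8 kN/m, resisting R = 10·16.5 + 1301.7·tan44.0° = 1422.0 kN/m, FS = 0.86.
Setting FS = 1.46 and solving for T:
1.46·(1661.8 − T cos40.5°) = 1422.0 + T sin40.5°·tan44.0°
T·(sin40.5°·tan44.0° + 1.46·cos40.5°) = 1.46·1661.8 − 1422.0
T·(0.6494·0.9657 + 1.46·0.7604) = 2426.2 − 1422.0 = 1004.2
T·1.7374 = 1004.2
T = 578.0 kN/m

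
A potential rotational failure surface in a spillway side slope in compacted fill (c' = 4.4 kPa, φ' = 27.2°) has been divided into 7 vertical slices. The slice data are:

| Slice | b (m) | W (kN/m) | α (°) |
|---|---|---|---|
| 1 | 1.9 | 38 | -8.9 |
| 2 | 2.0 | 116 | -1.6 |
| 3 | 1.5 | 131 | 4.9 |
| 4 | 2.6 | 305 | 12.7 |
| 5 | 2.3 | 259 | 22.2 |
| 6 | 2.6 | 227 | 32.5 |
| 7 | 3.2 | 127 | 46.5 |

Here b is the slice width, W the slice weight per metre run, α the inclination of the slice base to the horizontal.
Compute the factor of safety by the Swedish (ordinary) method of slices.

Ordinary method of slices: FS = Σ[c'·Δl_i + (W_i cosα_i)·tanφ'] / Σ W_i sinα_i, with Δl_i = b_i / cosα_i.
Slice 1: Δl = 1.9/cos(-8.9°) = 1.923 m; N'_1 = 38·cos(-8.9°) = 37.5; c'Δl = 8.46; W sinα = -5.9
Slice 2: Δl = 2.0/cos(-1.6°) = 2.001 m; N'_2 = 116·cos(-1.6°) = 116.0; c'Δl = 8.80; W sinα = -3.2
Slice 3: Δl = 1.5/cos4.9° = 1.506 m; N'_3 = 131·cos4.9° = 130.5; c'Δl = 6.62; W sinα = 11.2
Slice 4: Δl = 2.6/cos12.7° = 2.665 m; N'_4 = 305·cos12.7° = 297.5; c'Δl = 11.73; W sinα = 67.1
Slice 5: Δl = 2.3/cos22.2° = 2.484 m; N'_5 = 259·cos22.2° = 239.8; c'Δl = 10.93; W sinα = 97.9
Slice 6: Δl = 2.6/cos32.5° = 3.083 m; N'_6 = 227·cos32.5° = 191.4; c'Δl = 13.56; W sinα = 122.0
Slice 7: Δl = 3.2/cos46.5° = 4.649 m; N'_7 = 127·cos46.5° = 87.4; c'Δl = 20.45; W sinα = 92.1
Σc'Δl = 80.6 kN/m; ΣN' = 1100.2 kN/m; ΣW sinα = 381.1 kN/m
Resisting = 80.6 + 1100.2·tan27.2° = 80.6 + 565.4 = 646.0 kN/m
FS = 646.0 / 381.1 = 1.695

FS = 1.70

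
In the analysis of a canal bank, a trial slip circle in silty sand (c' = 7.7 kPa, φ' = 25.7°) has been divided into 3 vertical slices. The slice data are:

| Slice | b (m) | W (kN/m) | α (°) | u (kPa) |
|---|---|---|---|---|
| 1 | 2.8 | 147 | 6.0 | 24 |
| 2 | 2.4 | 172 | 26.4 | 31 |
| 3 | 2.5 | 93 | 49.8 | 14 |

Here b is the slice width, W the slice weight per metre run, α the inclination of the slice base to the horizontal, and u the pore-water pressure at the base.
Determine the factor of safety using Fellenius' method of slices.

Ordinary method of slices: FS = Σ[c'·Δl_i + (W_i cosα_i − u_i·Δl_i)·tanφ'] / Σ W_i sinα_i, with Δl_i = b_i / cosα_i.
Slice 1: Δl = 2.8/cos6.0° = 2.815 m; N'_1 = 147·cos6.0° − 24·2.815 = 78.6; c'Δl = 21.68; W sinα = 15.4
Slice 2: Δl = 2.4/cos26.4° = 2.679 m; N'_2 = 172·cos26.4° − 31·2.679 = 71.0; c'Δl = 20.63; W sinα = 76.5
Slice 3: Δl = 2.5/cos49.8° = 3.873 m; N'_3 = 93·cos49.8° − 14·3.873 = 5.8; c'Δl = 29.82; W sinα = 71.0
Σc'Δl = 72.1 kN/m; ΣN' = 155.4 kN/m; ΣW sinα = 162.9 kN/m
Resisting = 72.1 + 155.4·tan25.7° = 72.1 + 74.8 = 146.9 kN/m
FS = 146.9 / 162.9 = 0.902

FS = 0.90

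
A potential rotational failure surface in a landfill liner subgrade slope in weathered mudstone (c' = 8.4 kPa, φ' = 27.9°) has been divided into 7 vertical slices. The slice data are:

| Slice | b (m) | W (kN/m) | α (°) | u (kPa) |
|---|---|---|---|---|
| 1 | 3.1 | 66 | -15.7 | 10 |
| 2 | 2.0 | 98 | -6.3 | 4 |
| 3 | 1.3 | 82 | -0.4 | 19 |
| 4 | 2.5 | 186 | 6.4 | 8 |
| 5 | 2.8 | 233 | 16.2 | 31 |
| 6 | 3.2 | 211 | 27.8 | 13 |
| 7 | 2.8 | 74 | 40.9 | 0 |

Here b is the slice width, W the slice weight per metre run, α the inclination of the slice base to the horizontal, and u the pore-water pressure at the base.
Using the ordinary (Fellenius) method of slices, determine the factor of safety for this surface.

FS = 2.54

Ordinary method of slices: FS = Σ[c'·Δl_i + (W_i cosα_i − u_i·Δl_i)·tanφ'] / Σ W_i sinα_i, with Δl_i = b_i / cosα_i.
Slice 1: Δl = 3.1/cos(-15.7°) = 3.220 m; N'_1 = 66·cos(-15.7°) − 10·3.220 = 31.3; c'Δl = 27.05; W sinα = -17.9
Slice 2: Δl = 2.0/cos(-6.3°) = 2.012 m; N'_2 = 98·cos(-6.3°) − 4·2.012 = 89.4; c'Δl = 16.90; W sinα = -10.8
Slice 3: Δl = 1.3/cos(-0.4°) = 1.300 m; N'_3 = 82·cos(-0.4°) − 19·1.300 = 57.3; c'Δl = 10.92; W sinα = -0.6
Slice 4: Δl = 2.5/cos6.4° = 2.516 m; N'_4 = 186·cos6.4° − 8·2.516 = 164.7; c'Δl = 21.13; W sinα = 20.7
Slice 5: Δl = 2.8/cos16.2° = 2.916 m; N'_5 = 233·cos16.2° − 31·2.916 = 133.4; c'Δl = 24.49; W sinα = 65.0
Slice 6: Δl = 3.2/cos27.8° = 3.618 m; N'_6 = 211·cos27.8° − 13·3.618 = 139.6; c'Δl = 30.39; W sinα = 98.4
Slice 7: Δl = 2.8/cos40.9° = 3.704 m; N'_7 = 74·cos40.9° − 0·3.704 = 55.9; c'Δl = 31.12; W sinα = 48.5
Σc'Δl = 162.0 kN/m; ΣN' = 671.6 kN/m; ΣW sinα = 203.4 kN/m
Resisting = 162.0 + 671.6·tan27.9° = 162.0 + 355.6 = 517.6 kN/m
FS = 517.6 / 203.4 = 2.545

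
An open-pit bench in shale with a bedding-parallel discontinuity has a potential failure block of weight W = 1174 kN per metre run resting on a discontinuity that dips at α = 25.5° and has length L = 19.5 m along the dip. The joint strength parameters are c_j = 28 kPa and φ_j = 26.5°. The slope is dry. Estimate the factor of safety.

Resolving the block weight along and normal to the plane and applying the Mohr–Coulomb strength on the joint:
N' = W cosα = 1174·cos25.5° = 1059.6 kN/m
Driving force T = W sinα = 1174·sin25.5° = 505.4 kN/m
Resisting force R = c_j·L + N'·tanφ_j = 28·19.5 + 1059.6·tan26.5° = 546.0 + 528.3 = 1074.3 kN/m
FS = R / T = 1074.3 / 505.4 = 2.126

FS = 2.13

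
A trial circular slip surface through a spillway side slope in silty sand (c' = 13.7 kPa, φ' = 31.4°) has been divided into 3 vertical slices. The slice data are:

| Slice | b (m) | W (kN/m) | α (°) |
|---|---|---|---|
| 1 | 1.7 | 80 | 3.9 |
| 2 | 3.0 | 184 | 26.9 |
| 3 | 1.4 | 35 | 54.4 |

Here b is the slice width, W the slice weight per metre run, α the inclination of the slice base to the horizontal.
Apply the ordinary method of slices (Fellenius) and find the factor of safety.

FS = 2.25

Ordinary method of slices: FS = Σ[c'·Δl_i + (W_i cosα_i)·tanφ'] / Σ W_i sinα_i, with Δl_i = b_i / cosα_i.
Slice 1: Δl = 1.7/cos3.9° = 1.704 m; N'_1 = 80·cos3.9° = 79.8; c'Δl = 23.34; W sinα = 5.4
Slice 2: Δl = 3.0/cos26.9° = 3.364 m; N'_2 = 184·cos26.9° = 164.1; c'Δl = 46.09; W sinα = 83.2
Slice 3: Δl = 1.4/cos54.4° = 2.405 m; N'_3 = 35·cos54.4° = 20.4; c'Δl = 32.95; W sinα = 28.5
Σc'Δl = 102.4 kN/m; ΣN' = 264.3 kN/m; ΣW sinα = 117.1 kN/m
Resisting = 102.4 + 264.3·tan31.4° = 102.4 + 161.3 = 263.7 kN/m
FS = 263.7 / 117.1 = 2.251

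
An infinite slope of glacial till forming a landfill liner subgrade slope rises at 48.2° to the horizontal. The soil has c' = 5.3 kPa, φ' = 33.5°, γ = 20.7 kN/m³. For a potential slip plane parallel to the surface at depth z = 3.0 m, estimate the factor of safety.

For an infinite slope with a slip plane parallel to the surface (no pore pressure): FS = [c' + γz cos²β tanφ'] / [γz sinβ cosβ].
γz = 20.7·3.0 = 62.10 kN/m²
Numerator = 5.3 + 62.10·cos²48.2°·tan33.5° = 5.3 + 62.10·0.4443·0.6619 = 23.561 kPa
Denominator = 62.10·sin48.2°·cos48.2° = 62.10·0.7455·0.6665 = 30.856 kPa
FS = 23.561 / 30.856 = 0.764

FS = 0.76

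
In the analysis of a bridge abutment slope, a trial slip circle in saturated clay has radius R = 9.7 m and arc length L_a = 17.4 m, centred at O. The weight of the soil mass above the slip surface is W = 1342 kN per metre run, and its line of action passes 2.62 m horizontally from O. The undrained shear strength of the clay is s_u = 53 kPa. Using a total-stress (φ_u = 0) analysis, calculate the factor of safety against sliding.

FS = 2.54

Taking moments about the centre O, the resisting moment is provided by the undrained shear strength acting along the arc:
M_R = s_u·L_a·R = 53·17.40·9.7 = 8945.3 kN·m/m
M_D = W·d = 1342·2.62 = 3516.0 kN·m/m
FS = M_R / M_D = 8945.3 / 3516.0 = 2.544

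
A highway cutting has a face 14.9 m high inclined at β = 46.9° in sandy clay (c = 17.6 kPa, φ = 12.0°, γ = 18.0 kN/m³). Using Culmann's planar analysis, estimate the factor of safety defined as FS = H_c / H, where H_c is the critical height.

H_c = (4c/γ) · sinβ cosφ / [1 − cos(β − φ)]
    = (4·17.6/18.0) · sin46.9°·cos12.0° / [1 − cos34.9°]
    = 3.911 · 0.7142 / 0.1798 = 15.53 m
FS = H_c / H = 15.53 / 14.9 = 1.042

FS = 1.04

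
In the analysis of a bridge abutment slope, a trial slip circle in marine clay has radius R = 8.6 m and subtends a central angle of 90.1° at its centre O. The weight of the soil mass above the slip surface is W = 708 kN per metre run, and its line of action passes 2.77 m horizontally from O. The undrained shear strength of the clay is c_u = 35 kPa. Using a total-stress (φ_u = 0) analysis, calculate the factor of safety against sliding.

Taking moments about the centre O, the resisting moment is provided by the undrained shear strength acting along the arc:
Arc length L_a = R·θ = 8.6·(90.1°·π/180) = 8.6·1.5725 = 13.52 m
M_R = c_u·L_a·R = 35·13.52·8.6 = 4070.7 kN·m/m
M_D = W·d = 708·2.77 = 1961.2 kN·m/m
FS = M_R / M_D = 4070.7 / 1961.2 = 2.076

FS = 2.08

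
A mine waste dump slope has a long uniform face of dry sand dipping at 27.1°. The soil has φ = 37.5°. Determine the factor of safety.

For a dry cohesionless infinite slope the factor of safety is FS = tanφ / tanβ.
FS = tan37.5° / tan27.1° = 0.7673 / 0.5117 = 1.499

FS = 1.50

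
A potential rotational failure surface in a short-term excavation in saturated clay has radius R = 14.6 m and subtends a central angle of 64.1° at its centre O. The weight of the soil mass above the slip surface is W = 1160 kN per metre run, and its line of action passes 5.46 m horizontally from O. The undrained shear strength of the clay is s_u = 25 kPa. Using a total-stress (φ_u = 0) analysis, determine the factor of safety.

FS = 0.94

Taking moments about the centre O, the resisting moment is provided by the undrained shear strength acting along the arc:
Arc length L_a = R·θ = 14.6·(64.1°·π/180) = 14.6·1.1188 = 16.33 m
M_R = s_u·L_a·R = 25·16.33·14.6 = 5961.9 kN·m/m
M_D = W·d = 1160·5.46 = 6333.6 kN·m/m
FS = M_R / M_D = 5961.9 / 6333.6 = 0.941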